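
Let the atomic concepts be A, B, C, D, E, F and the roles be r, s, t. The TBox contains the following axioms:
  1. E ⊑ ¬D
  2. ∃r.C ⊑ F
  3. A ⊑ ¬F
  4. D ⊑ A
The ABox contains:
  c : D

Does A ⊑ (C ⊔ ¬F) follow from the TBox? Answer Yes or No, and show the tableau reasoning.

Yes

1. A ⊑ (C ⊔ ¬F)  ⇔  (A ⊓ (¬C ⊓ F)) unsat w.r.t. T
   all branches close; clash {F, ¬F} at x₀
2. Hence A ⊑ (C ⊔ ¬F): entailed.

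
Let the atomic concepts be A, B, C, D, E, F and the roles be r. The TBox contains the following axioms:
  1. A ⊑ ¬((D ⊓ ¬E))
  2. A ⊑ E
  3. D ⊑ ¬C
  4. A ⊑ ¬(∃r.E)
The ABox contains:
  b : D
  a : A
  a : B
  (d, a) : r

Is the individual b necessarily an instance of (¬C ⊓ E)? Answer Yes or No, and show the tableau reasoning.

No

1. b : (¬C ⊓ E)?  L(b) = {D} ∪ {(C ⊔ ¬E)}
   apply at b: D⊑¬C
   open: L(b) ⊇ {D, ¬A, ¬C, ¬E} — b ∉ (¬C ⊓ E) possible
2. Hence b : (¬C ⊓ E): not entailed.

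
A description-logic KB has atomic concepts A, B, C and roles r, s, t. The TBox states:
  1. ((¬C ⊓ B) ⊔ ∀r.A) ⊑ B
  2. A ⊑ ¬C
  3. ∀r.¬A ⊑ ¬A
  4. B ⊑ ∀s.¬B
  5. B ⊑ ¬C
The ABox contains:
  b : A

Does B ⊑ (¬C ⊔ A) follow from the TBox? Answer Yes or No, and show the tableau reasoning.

1. B ⊑ (¬C ⊔ A)  ⇔  (B ⊓ (C ⊓ ¬A)) unsat w.r.t. T
   all branches close; clash {C, ¬C} at x₀
2. Hence B ⊑ (¬C ⊔ A): entailed.

Yes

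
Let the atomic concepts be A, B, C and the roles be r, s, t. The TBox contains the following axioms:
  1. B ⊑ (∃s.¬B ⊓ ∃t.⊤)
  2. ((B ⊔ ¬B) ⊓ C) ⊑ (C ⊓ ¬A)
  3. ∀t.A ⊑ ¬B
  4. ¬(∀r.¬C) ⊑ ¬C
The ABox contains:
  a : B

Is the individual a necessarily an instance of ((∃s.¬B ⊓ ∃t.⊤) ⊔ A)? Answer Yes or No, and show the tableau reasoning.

Yes

1. a : ((∃s.¬B ⊓ ∃t.⊤) ⊔ A)?  L(a) = {B} ∪ {((∀s.B ⊔ ∀t.⊥) ⊓ ¬A)}
   clash {B, ¬B} at a — a ∈ ((∃s.¬B ⊓ ∃t.⊤) ⊔ A)
2. Hence a : ((∃s.¬B ⊓ ∃t.⊤) ⊔ A): entailed.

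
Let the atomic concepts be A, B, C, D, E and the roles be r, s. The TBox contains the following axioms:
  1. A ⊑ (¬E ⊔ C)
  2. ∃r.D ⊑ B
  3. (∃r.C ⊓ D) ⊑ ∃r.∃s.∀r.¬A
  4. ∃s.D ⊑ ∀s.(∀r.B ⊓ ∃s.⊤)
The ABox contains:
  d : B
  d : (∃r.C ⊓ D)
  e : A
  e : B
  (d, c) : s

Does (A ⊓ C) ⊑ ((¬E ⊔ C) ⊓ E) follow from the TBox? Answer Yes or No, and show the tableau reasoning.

1. (A ⊓ C) ⊑ ((¬E ⊔ C) ⊓ E)  ⇔  ((A ⊓ C) ⊓ ((E ⊓ ¬C) ⊔ ¬E)) unsat w.r.t. T
   apply at x₀: A⊑(¬E ⊔ C)
   open: L(x₀) ⊇ {A, C, ¬E, ∀r.¬C, ∀r.¬D, …}
2. Hence (A ⊓ C) ⊑ ((¬E ⊔ C) ⊓ E): not entailed.

No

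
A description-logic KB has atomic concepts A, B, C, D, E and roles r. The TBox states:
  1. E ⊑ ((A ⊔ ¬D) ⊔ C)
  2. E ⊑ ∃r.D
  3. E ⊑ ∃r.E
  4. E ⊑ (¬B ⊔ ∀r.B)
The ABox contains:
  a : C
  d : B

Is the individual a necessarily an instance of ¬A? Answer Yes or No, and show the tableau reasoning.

No

1. a : ¬A?  L(a) = {C} ∪ {A}
   open: L(a) ⊇ {A, C, ¬E} — a ∉ ¬A possible
2. Hence a : ¬A: not entailed.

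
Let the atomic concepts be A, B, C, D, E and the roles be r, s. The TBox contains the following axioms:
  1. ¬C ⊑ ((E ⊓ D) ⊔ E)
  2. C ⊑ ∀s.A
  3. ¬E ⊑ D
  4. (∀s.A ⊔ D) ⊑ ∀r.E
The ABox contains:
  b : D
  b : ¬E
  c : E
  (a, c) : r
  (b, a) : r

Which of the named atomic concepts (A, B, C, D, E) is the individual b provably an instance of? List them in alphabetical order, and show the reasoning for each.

{C, D}

1. b : A?  L(b) = {D, ¬E} ∪ {¬A}
   open: L(b) ⊇ {C, D, ¬A, ¬E, ∀r.E, …} — b ∉ A possible
2. b : B?  L(b) = {D, ¬E} ∪ {¬B}
   open: L(b) ⊇ {C, D, ¬B, ¬E, ∀r.E, …} — b ∉ B possible
3. b : C?  L(b) = {D, ¬E} ∪ {¬C}
   clash {E, ¬E} at b — b ∈ C
4. b : D?  L(b) = {D, ¬E} ∪ {¬D}
   clash {D, ¬D} at b — b ∈ D
5. b : E?  L(b) = {D, ¬E} ∪ {¬E}
   open: L(b) ⊇ {C, D, ¬E, ∀r.E, ∀s.A} — b ∉ E possible
6. Entailed for b: {C, D}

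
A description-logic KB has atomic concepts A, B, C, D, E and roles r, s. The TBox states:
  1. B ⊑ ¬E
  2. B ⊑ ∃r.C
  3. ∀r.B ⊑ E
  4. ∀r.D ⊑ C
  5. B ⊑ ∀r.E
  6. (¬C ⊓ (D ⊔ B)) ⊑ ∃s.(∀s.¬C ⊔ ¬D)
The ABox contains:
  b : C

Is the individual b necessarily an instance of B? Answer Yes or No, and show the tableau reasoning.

1. b : B?  L(b) = {C} ∪ {¬B}
   open: L(b) ⊇ {C, ¬B, ∃r.¬B} (+ ∃-successors) — b ∉ B possible
2. Hence b : B: not entailed.

No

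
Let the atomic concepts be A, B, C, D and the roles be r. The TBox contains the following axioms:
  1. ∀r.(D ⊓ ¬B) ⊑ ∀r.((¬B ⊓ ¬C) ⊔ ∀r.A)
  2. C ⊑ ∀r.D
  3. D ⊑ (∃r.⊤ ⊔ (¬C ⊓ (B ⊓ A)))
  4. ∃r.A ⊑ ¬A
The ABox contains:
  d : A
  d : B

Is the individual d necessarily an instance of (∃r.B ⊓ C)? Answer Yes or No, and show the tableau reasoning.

1. d : (∃r.B ⊓ C)?  L(d) = {A, B} ∪ {(∀r.¬B ⊔ ¬C)}
   open: L(d) ⊇ {A, B, ¬C, ¬D, ∀r.¬A, …} (+ ∃-successors) — d ∉ (∃r.B ⊓ C) possible
2. Hence d : (∃r.B ⊓ C): not entailed.

No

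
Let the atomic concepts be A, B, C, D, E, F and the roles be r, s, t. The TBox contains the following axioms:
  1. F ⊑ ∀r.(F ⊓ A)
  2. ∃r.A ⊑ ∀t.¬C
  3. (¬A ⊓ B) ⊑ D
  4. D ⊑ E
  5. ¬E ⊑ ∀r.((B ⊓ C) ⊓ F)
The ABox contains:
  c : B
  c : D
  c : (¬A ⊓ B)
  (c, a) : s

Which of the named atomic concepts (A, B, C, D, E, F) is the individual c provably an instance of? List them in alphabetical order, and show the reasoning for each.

{B, D, E}

1. c : A?  L(c) = {B, D, (¬A ⊓ B)} ∪ {¬A}
   apply at c: D⊑E
   open: L(c) ⊇ {B, D, E, ¬A, ¬F, …} — c ∉ A possible
2. c : B?  L(c) = {B, D, (¬A ⊓ B)} ∪ {¬B}
   clash {B, ¬B} at c — c ∈ B
3. c : C?  L(c) = {B, D, (¬A ⊓ B)} ∪ {¬C}
   apply at c: D⊑E
   open: L(c) ⊇ {B, D, E, ¬A, ¬C, …} — c ∉ C possible
4. c : D?  L(c) = {B, D, (¬A ⊓ B)} ∪ {¬D}
   clash {D, ¬D} at c — c ∈ D
5. c : E?  L(c) = {B, D, (¬A ⊓ B)} ∪ {¬E}
   clash {E, ¬E} at c — c ∈ E
6. c : F?  L(c) = {B, D, (¬A ⊓ B)} ∪ {¬F}
   apply at c: D⊑E
   open: L(c) ⊇ {B, D, E, ¬A, ¬F, …} — c ∉ F possible
7. Entailed for c: {B, D, E}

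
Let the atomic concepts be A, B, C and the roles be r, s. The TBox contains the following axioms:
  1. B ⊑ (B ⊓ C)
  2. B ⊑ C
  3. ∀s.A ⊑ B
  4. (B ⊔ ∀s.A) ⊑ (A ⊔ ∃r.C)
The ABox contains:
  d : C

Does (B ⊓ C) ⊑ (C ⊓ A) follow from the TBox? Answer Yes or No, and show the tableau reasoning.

1. (B ⊓ C) ⊑ (C ⊓ A)  ⇔  ((B ⊓ C) ⊓ (¬C ⊔ ¬A)) unsat w.r.t. T
   open: L(x₀) ⊇ {B, C, ¬A, ∃r.C} (+ ∃-successors)
2. Hence (B ⊓ C) ⊑ (C ⊓ A): not entailed.

No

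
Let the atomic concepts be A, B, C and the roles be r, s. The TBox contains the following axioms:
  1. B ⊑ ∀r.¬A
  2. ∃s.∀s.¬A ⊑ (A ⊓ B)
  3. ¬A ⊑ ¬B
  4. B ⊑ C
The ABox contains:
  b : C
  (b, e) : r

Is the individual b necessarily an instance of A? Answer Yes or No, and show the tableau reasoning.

No

1. b : A?  L(b) = {C} ∪ {¬A}
   apply at b: ¬A⊑¬B
   open: L(b) ⊇ {C, ¬A, ¬B, ∀s.∃s.A} — b ∉ A possible
2. Hence b : A: not entailed.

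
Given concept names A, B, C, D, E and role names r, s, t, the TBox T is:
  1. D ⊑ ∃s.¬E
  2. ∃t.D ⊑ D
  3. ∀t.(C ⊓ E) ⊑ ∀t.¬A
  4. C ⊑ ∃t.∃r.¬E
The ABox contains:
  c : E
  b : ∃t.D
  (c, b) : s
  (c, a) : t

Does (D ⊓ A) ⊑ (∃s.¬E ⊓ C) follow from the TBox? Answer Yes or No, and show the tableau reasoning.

1. (D ⊓ A) ⊑ (∃s.¬E ⊓ C)  ⇔  ((D ⊓ A) ⊓ (∀s.E ⊔ ¬C)) unsat w.r.t. T
   apply at x₀: D⊑∃s.¬E
   open: L(x₀) ⊇ {A, D, ¬C, ∃s.¬E, ∃t.(¬C ⊔ ¬E)} (+ ∃-successors)
2. Hence (D ⊓ A) ⊑ (∃s.¬E ⊓ C): not entailed.

No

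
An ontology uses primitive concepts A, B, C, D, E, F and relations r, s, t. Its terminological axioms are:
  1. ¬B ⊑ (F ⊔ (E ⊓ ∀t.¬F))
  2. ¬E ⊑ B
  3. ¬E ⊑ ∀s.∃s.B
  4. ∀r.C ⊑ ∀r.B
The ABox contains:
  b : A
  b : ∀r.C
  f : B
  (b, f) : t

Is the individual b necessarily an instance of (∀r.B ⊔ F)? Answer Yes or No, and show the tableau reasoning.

Yes

1. b : (∀r.B ⊔ F)?  L(b) = {A, ∀r.C} ∪ {(∃r.¬B ⊓ ¬F)}
   clash {B, ¬B} at an ∃-successor — b ∈ (∀r.B ⊔ F)
2. Hence b : (∀r.B ⊔ F): entailed.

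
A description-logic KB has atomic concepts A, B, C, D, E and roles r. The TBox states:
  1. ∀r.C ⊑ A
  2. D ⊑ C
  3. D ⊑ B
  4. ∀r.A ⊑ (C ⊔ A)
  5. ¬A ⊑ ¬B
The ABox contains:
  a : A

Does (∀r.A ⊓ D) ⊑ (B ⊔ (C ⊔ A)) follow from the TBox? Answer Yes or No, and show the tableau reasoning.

1. (∀r.A ⊓ D) ⊑ (B ⊔ (C ⊔ A))  ⇔  ((∀r.A ⊓ D) ⊓ (¬B ⊓ (¬C ⊓ ¬A))) unsat w.r.t. T
   all branches close; clash {B, ¬B} at x₀
2. Hence (∀r.A ⊓ D) ⊑ (B ⊔ (C ⊔ A)): entailed.

Yes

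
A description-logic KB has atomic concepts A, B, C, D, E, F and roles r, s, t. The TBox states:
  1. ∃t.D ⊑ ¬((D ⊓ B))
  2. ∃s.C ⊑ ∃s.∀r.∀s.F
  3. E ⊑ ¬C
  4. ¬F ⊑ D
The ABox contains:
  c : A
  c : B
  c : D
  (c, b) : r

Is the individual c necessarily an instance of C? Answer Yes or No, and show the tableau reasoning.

1. c : C?  L(c) = {A, B, D} ∪ {¬C}
   open: L(c) ⊇ {A, B, D, ¬C, ∀s.¬C, …} — c ∉ C possible
2. Hence c : C: not entailed.

No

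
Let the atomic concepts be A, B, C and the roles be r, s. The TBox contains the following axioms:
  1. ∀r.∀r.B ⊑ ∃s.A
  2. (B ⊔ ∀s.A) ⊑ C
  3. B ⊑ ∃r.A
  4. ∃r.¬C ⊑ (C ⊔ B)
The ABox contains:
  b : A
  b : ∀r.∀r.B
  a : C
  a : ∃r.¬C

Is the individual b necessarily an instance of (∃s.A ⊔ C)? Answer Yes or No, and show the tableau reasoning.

1. b : (∃s.A ⊔ C)?  L(b) = {A, ∀r.∀r.B} ∪ {(∀s.¬A ⊓ ¬C)}
   clash {C, ¬C} at b — b ∈ (∃s.A ⊔ C)
2. Hence b : (∃s.A ⊔ C): entailed.

Yes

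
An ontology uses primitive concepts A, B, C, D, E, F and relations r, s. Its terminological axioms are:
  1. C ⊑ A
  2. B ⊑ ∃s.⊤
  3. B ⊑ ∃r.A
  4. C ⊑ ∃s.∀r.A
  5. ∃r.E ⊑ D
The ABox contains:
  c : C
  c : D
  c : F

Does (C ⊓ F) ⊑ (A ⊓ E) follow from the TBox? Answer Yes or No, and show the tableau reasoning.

1. (C ⊓ F) ⊑ (A ⊓ E)  ⇔  ((C ⊓ F) ⊓ (¬A ⊔ ¬E)) unsat w.r.t. T
   apply at x₀: C⊑A; C⊑∃s.∀r.A
   open: L(x₀) ⊇ {A, C, F, ¬B, ¬E, …} (+ ∃-successors)
2. Hence (C ⊓ F) ⊑ (A ⊓ E): not entailed.

No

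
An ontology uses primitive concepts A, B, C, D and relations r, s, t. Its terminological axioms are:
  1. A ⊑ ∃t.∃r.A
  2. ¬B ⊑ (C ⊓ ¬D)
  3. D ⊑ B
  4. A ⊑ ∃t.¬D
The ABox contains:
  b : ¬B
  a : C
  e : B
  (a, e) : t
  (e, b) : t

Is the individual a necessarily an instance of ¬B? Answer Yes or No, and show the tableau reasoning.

No

1. a : ¬B?  L(a) = {C} ∪ {B}
   open: L(a) ⊇ {B, C, ¬A} — a ∉ ¬B possible
2. Hence a : ¬B: not entailed.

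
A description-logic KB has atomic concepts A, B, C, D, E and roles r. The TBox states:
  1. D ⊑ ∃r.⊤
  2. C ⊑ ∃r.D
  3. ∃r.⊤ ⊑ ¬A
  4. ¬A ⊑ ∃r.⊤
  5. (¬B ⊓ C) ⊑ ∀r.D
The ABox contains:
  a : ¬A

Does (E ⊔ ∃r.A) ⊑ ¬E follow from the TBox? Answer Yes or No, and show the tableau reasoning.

No

1. (E ⊔ ∃r.A) ⊑ ¬E  ⇔  ((E ⊔ ∃r.A) ⊓ E) unsat w.r.t. T
   open: L(x₀) ⊇ {A, E, ¬C, ¬D, ∀r.⊥}
2. Hence (E ⊔ ∃r.A) ⊑ ¬E: not entailed.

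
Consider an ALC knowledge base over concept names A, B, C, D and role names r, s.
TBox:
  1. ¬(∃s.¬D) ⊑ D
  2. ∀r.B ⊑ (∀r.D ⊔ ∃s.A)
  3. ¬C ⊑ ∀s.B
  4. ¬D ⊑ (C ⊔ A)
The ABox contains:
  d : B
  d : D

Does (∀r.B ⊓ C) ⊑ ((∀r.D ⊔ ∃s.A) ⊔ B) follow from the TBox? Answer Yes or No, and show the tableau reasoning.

Yes

1. (∀r.B ⊓ C) ⊑ ((∀r.D ⊔ ∃s.A) ⊔ B)  ⇔  ((∀r.B ⊓ C) ⊓ ((∃r.¬D ⊓ ∀s.¬A) ⊓ ¬B)) unsat w.r.t. T
   all branches close; clash {A, ¬A} at an ∃-successor
2. Hence (∀r.B ⊓ C) ⊑ ((∀r.D ⊔ ∃s.A) ⊔ B): entailed.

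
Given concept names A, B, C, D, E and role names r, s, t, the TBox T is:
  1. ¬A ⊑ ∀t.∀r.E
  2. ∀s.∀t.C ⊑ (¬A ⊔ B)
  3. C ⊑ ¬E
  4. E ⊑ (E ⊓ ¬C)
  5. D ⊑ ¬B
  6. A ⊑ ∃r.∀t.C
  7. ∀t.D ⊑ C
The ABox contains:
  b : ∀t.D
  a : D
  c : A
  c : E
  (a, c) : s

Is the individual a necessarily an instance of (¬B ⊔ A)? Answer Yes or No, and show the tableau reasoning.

1. a : (¬B ⊔ A)?  L(a) = {D} ∪ {(B ⊓ ¬A)}
   clash {B, ¬B} at a — a ∈ (¬B ⊔ A)
2. Hence a : (¬B ⊔ A): entailed.

Yes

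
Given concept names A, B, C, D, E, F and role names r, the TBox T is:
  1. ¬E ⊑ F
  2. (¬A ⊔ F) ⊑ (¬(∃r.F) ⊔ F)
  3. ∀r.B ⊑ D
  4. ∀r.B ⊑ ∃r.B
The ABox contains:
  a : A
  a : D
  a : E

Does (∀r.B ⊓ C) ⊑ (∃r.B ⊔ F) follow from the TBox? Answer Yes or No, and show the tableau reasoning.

Yes

1. (∀r.B ⊓ C) ⊑ (∃r.B ⊔ F)  ⇔  ((∀r.B ⊓ C) ⊓ (∀r.¬B ⊓ ¬F)) unsat w.r.t. T
   all branches close; clash {F, ¬F} at x₀
2. Hence (∀r.B ⊓ C) ⊑ (∃r.B ⊔ F): entailed.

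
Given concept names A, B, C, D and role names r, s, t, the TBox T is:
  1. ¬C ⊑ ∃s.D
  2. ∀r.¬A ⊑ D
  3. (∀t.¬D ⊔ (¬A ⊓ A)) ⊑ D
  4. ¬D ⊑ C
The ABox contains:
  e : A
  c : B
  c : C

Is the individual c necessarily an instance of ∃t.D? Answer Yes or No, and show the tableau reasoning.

1. c : ∃t.D?  L(c) = {B, C} ∪ {∀t.¬D}
   open: L(c) ⊇ {B, C, D, ∀t.¬D, ∃r.A} (+ ∃-successors) — c ∉ ∃t.D possible
2. Hence c : ∃t.D: not entailed.

No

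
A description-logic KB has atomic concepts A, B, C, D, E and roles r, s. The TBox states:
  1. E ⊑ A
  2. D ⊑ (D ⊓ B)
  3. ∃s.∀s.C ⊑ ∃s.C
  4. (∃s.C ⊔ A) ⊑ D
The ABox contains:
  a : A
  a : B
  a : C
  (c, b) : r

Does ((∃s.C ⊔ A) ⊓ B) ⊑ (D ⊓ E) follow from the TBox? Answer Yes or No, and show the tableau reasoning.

No

1. ((∃s.C ⊔ A) ⊓ B) ⊑ (D ⊓ E)  ⇔  (((∃s.C ⊔ A) ⊓ B) ⊓ (¬D ⊔ ¬E)) unsat w.r.t. T
   apply at x₀: (∃s.C ⊔ A)⊑D
   open: L(x₀) ⊇ {B, D, ¬E, ∃s.C} (+ ∃-successors)
2. Hence ((∃s.C ⊔ A) ⊓ B) ⊑ (D ⊓ E): not entailed.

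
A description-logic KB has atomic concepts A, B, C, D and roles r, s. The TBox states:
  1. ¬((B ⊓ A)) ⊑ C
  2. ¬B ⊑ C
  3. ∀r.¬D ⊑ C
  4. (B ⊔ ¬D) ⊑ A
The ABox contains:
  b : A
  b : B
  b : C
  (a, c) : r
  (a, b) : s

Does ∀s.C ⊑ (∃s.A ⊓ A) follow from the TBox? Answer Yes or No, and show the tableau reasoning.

No

1. ∀s.C ⊑ (∃s.A ⊓ A)  ⇔  (∀s.C ⊓ (∀s.¬A ⊔ ¬A)) unsat w.r.t. T
   open: L(x₀) ⊇ {A, B, ∀s.C, ∀s.¬A, ∃r.D} (+ ∃-successors)
2. Hence ∀s.C ⊑ (∃s.A ⊓ A): not entailed.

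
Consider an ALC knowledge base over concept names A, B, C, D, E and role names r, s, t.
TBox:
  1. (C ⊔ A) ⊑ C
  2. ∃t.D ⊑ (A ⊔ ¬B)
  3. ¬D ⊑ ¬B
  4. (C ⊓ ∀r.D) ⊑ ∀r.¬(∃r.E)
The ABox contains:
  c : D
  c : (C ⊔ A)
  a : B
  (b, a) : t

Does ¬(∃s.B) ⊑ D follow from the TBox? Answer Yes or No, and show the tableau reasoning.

No

1. ¬(∃s.B) ⊑ D  ⇔  (∀s.¬B ⊓ ¬D) unsat w.r.t. T
   apply at x₀: ¬D⊑¬B
   open: L(x₀) ⊇ {¬A, ¬B, ¬C, ¬D, ∀s.¬B, …}
2. Hence ¬(∃s.B) ⊑ D: not entailed.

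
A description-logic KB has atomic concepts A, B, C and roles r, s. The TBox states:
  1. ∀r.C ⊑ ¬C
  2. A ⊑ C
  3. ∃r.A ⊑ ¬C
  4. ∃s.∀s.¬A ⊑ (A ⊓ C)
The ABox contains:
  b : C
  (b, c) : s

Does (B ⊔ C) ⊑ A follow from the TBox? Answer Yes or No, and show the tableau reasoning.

1. (B ⊔ C) ⊑ A  ⇔  ((B ⊔ C) ⊓ ¬A) unsat w.r.t. T
   open: L(x₀) ⊇ {B, ¬A, ∀r.¬A, ∀s.∃s.A, ∃r.¬C} (+ ∃-successors)
2. Hence (B ⊔ C) ⊑ A: not entailed.

No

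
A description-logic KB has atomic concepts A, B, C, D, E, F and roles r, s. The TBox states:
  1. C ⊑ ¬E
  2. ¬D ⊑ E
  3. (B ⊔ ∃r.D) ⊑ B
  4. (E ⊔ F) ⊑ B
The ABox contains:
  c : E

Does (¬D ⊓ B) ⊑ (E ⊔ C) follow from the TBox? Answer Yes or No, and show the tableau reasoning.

Yes

1. (¬D ⊓ B) ⊑ (E ⊔ C)  ⇔  ((¬D ⊓ B) ⊓ (¬E ⊓ ¬C)) unsat w.r.t. T
   all branches close; clash {E, ¬E} at x₀
2. Hence (¬D ⊓ B) ⊑ (E ⊔ C): entailed.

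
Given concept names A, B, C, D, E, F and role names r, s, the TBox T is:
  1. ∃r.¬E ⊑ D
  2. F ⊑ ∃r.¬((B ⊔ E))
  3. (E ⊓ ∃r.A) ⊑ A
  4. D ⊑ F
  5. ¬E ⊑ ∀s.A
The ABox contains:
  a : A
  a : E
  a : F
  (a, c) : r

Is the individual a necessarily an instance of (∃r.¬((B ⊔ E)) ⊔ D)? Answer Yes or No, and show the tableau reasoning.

1. a : (∃r.¬((B ⊔ E)) ⊔ D)?  L(a) = {A, E, F} ∪ {(∀r.(B ⊔ E) ⊓ ¬D)}
   clash {D, ¬D} at a — a ∈ (∃r.¬((B ⊔ E)) ⊔ D)
2. Hence a : (∃r.¬((B ⊔ E)) ⊔ D): entailed.

Yes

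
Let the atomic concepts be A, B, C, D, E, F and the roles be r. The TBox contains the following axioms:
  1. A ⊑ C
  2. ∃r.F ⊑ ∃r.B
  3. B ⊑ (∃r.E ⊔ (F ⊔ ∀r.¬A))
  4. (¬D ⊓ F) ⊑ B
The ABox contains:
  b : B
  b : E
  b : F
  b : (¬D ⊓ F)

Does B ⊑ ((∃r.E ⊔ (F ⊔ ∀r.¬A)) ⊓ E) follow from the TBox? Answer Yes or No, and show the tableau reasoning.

1. B ⊑ ((∃r.E ⊔ (F ⊔ ∀r.¬A)) ⊓ E)  ⇔  (B ⊓ ((∀r.¬E ⊓ (¬F ⊓ ∃r.A)) ⊔ ¬E)) unsat w.r.t. T
   apply at x₀: B⊑(∃r.E ⊔ (F ⊔ ∀r.¬A))
   open: L(x₀) ⊇ {B, ¬A, ¬E, ∀r.¬F, ∃r.E} (+ ∃-successors)
2. Hence B ⊑ ((∃r.E ⊔ (F ⊔ ∀r.¬A)) ⊓ E): not entailed.

No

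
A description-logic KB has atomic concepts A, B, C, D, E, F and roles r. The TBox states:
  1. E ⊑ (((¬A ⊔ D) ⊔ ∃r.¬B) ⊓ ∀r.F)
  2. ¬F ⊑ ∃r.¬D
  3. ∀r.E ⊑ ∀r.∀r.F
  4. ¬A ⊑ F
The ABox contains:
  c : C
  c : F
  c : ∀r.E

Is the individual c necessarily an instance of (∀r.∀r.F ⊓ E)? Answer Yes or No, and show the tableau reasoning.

No

1. c : (∀r.∀r.F ⊓ E)?  L(c) = {C, F, ∀r.E} ∪ {(∃r.∃r.¬F ⊔ ¬E)}
   apply at c: ∀r.E⊑∀r.∀r.F
   open: L(c) ⊇ {C, F, ¬E, ∀r.E, ∀r.∀r.F} — c ∉ (∀r.∀r.F ⊓ E) possible
2. Hence c : (∀r.∀r.F ⊓ E): not entailed.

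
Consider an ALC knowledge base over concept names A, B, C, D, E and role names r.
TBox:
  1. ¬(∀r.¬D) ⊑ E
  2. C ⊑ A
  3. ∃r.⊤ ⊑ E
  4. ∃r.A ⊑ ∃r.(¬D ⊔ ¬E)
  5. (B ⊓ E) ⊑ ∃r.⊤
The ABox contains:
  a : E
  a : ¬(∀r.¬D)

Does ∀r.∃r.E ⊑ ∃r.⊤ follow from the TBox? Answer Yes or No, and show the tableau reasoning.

1. ∀r.∃r.E ⊑ ∃r.⊤  ⇔  (∀r.∃r.E ⊓ ∀r.⊥) unsat w.r.t. T
   open: L(x₀) ⊇ {¬B, ¬C, ∀r.¬A, ∀r.¬D, ∀r.∃r.E, …}
2. Hence ∀r.∃r.E ⊑ ∃r.⊤: not entailed.

No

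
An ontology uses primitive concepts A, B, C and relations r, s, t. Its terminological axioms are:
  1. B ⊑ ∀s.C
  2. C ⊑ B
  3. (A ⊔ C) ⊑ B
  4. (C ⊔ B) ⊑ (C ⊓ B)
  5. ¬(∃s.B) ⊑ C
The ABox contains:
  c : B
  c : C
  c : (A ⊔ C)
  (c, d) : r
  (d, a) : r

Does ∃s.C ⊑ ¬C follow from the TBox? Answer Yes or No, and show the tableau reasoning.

1. ∃s.C ⊑ ¬C  ⇔  (∃s.C ⊓ C) unsat w.r.t. T
   apply at x₀: C⊑B
   open: L(x₀) ⊇ {B, C, ∀s.C, ∃s.C} (+ ∃-successors)
2. Hence ∃s.C ⊑ ¬C: not entailed.

No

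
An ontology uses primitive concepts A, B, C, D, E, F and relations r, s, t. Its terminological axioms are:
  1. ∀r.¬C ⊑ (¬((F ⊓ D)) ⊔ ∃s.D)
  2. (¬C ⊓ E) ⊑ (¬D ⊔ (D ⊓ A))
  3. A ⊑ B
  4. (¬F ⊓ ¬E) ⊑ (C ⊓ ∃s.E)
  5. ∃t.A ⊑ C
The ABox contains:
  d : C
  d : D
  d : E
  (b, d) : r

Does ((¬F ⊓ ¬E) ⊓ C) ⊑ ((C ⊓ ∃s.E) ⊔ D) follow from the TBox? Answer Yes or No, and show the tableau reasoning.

Yes

1. ((¬F ⊓ ¬E) ⊓ C) ⊑ ((C ⊓ ∃s.E) ⊔ D)  ⇔  (((¬F ⊓ ¬E) ⊓ C) ⊓ ((¬C ⊔ ∀s.¬E) ⊓ ¬D)) unsat w.r.t. T
   all branches close; clash {E, ¬E} at an ∃-successor
2. Hence ((¬F ⊓ ¬E) ⊓ C) ⊑ ((C ⊓ ∃s.E) ⊔ D): entailed.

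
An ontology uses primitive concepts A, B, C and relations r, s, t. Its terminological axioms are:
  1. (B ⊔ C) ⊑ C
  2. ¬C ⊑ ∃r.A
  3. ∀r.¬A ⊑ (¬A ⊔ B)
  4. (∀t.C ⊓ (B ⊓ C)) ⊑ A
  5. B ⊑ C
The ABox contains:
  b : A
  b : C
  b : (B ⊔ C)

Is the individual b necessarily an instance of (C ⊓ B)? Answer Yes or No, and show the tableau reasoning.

No

1. b : (C ⊓ B)?  L(b) = {A, C, (B ⊔ C)} ∪ {(¬C ⊔ ¬B)}
   open: L(b) ⊇ {A, C, ¬B, ∃r.A} (+ ∃-successors) — b ∉ (C ⊓ B) possible
2. Hence b : (C ⊓ B): not entailed.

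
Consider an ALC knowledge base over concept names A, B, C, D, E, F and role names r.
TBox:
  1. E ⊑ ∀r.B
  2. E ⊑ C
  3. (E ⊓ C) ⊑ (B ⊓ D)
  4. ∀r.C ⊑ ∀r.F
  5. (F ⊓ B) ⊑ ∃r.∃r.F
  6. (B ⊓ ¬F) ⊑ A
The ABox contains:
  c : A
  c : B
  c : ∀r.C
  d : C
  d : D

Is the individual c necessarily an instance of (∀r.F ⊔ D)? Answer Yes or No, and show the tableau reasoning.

1. c : (∀r.F ⊔ D)?  L(c) = {A, B, ∀r.C} ∪ {(∃r.¬F ⊓ ¬D)}
   clash {D, ¬D} at c — c ∈ (∀r.F ⊔ D)
2. Hence c : (∀r.F ⊔ D): entailed.

Yes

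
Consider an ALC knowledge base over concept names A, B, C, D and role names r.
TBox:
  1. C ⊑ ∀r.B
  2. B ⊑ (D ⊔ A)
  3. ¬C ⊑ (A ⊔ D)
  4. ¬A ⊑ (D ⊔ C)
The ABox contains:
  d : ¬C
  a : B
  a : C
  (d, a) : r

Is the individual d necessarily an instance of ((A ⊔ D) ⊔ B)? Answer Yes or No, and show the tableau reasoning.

Yes

1. d : ((A ⊔ D) ⊔ B)?  L(d) = {¬C} ∪ {((¬A ⊓ ¬D) ⊓ ¬B)}
   clash {C, ¬C} at d — d ∈ ((A ⊔ D) ⊔ B)
2. Hence d : ((A ⊔ D) ⊔ B): entailed.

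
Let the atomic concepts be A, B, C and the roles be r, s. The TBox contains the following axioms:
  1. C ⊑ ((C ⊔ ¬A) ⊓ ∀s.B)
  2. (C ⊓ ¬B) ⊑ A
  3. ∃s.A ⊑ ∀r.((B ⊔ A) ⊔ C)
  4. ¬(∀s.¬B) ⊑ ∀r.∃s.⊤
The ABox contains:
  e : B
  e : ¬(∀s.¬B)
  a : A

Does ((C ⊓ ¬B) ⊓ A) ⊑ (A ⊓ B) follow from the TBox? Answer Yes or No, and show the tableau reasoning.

1. ((C ⊓ ¬B) ⊓ A) ⊑ (A ⊓ B)  ⇔  (((C ⊓ ¬B) ⊓ A) ⊓ (¬A ⊔ ¬B)) unsat w.r.t. T
   apply at x₀: C⊑((C ⊔ ¬A) ⊓ ∀s.B)
   open: L(x₀) ⊇ {A, C, ¬B, ∀s.B, ∀s.¬A, …}
2. Hence ((C ⊓ ¬B) ⊓ A) ⊑ (A ⊓ B): not entailed.

No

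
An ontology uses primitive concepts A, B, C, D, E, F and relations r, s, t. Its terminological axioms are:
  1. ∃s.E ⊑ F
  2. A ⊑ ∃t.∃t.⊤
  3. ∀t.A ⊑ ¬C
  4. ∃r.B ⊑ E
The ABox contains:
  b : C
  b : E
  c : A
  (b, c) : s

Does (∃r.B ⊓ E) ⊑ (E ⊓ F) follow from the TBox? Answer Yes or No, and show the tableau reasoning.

1. (∃r.B ⊓ E) ⊑ (E ⊓ F)  ⇔  ((∃r.B ⊓ E) ⊓ (¬E ⊔ ¬F)) unsat w.r.t. T
   open: L(x₀) ⊇ {E, ¬A, ¬F, ∀s.¬E, ∃r.B, …} (+ ∃-successors)
2. Hence (∃r.B ⊓ E) ⊑ (E ⊓ F): not entailed.

No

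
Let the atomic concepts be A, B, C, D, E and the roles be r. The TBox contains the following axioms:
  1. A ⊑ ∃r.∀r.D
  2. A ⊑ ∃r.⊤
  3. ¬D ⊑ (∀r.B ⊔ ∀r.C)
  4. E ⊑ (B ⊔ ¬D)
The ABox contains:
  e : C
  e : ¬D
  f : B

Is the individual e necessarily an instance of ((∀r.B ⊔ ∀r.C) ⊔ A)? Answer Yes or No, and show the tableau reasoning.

1. e : ((∀r.B ⊔ ∀r.C) ⊔ A)?  L(e) = {C, ¬D} ∪ {((∃r.¬B ⊓ ∃r.¬C) ⊓ ¬A)}
   clash {C, ¬C} at an ∃-successor — e ∈ ((∀r.B ⊔ ∀r.C) ⊔ A)
2. Hence e : ((∀r.B ⊔ ∀r.C) ⊔ A): entailed.

Yes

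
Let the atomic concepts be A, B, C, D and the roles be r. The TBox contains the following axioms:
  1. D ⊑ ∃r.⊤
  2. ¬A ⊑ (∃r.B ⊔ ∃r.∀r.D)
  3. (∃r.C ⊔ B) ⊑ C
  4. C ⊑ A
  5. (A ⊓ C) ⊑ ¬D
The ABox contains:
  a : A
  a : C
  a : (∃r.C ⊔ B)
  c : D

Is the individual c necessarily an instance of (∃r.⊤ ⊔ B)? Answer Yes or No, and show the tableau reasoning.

1. c : (∃r.⊤ ⊔ B)?  L(c) = {D} ∪ {(∀r.⊥ ⊓ ¬B)}
   clash {D, ¬D} at c — c ∈ (∃r.⊤ ⊔ B)
2. Hence c : (∃r.⊤ ⊔ B): entailed.

Yes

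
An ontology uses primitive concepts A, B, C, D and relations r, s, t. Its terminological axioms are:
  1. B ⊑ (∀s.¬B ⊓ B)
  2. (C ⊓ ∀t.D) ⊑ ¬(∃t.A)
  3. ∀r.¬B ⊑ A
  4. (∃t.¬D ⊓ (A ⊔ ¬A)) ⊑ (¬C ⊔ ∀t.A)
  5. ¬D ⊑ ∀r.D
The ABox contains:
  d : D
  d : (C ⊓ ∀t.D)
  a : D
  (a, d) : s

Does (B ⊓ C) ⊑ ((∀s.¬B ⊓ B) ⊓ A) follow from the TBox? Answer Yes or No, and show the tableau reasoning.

No

1. (B ⊓ C) ⊑ ((∀s.¬B ⊓ B) ⊓ A)  ⇔  ((B ⊓ C) ⊓ ((∃s.B ⊔ ¬B) ⊔ ¬A)) unsat w.r.t. T
   apply at x₀: B⊑(∀s.¬B ⊓ B)
   open: L(x₀) ⊇ {B, C, D, ¬A, ∀s.¬B, …} (+ ∃-successors)
2. Hence (B ⊓ C) ⊑ ((∀s.¬B ⊓ B) ⊓ A): not entailed.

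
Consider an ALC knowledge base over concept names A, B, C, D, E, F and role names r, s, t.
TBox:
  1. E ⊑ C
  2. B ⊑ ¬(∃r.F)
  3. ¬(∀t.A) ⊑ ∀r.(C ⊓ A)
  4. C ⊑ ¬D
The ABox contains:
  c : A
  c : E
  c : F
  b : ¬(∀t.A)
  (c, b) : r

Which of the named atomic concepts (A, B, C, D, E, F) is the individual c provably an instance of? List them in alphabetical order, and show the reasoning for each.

{A, C, E, F}

1. c : A?  L(c) = {A, E, F} ∪ {¬A}
   clash {A, ¬A} at c — c ∈ A
2. c : B?  L(c) = {A, E, F} ∪ {¬B}
   apply at c: E⊑C
   open: L(c) ⊇ {A, C, E, F, ¬B, …} — c ∉ B possible
3. c : C?  L(c) = {A, E, F} ∪ {¬C}
   clash {C, ¬C} at c — c ∈ C
4. c : D?  L(c) = {A, E, F} ∪ {¬D}
   apply at c: E⊑C
   open: L(c) ⊇ {A, C, E, F, ¬B, …} — c ∉ D possible
5. c : E?  L(c) = {A, E, F} ∪ {¬E}
   clash {E, ¬E} at c — c ∈ E
6. c : F?  L(c) = {A, E, F} ∪ {¬F}
   clash {F, ¬F} at c — c ∈ F
7. Entailed for c: {A, C, E, F}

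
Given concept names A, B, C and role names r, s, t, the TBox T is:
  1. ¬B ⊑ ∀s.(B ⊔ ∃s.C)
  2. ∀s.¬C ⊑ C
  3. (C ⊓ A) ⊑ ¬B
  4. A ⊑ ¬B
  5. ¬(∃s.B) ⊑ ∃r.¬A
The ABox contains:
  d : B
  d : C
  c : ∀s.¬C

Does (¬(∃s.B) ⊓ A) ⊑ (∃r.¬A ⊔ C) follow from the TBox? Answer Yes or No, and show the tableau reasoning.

Yes

1. (¬(∃s.B) ⊓ A) ⊑ (∃r.¬A ⊔ C)  ⇔  ((∀s.¬B ⊓ A) ⊓ (∀r.A ⊓ ¬C)) unsat w.r.t. T
   all branches close; clash {C, ¬C} at x₀
2. Hence (¬(∃s.B) ⊓ A) ⊑ (∃r.¬A ⊔ C): entailed.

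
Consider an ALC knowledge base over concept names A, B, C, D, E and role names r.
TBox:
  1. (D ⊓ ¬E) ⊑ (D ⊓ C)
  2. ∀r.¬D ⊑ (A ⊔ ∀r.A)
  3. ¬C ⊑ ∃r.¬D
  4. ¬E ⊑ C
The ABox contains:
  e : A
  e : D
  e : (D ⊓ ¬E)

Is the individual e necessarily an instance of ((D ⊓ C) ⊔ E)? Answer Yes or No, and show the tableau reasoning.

1. e : ((D ⊓ C) ⊔ E)?  L(e) = {A, D, (D ⊓ ¬E)} ∪ {((¬D ⊔ ¬C) ⊓ ¬E)}
   clash {C, ¬C} at e — e ∈ ((D ⊓ C) ⊔ E)
2. Hence e : ((D ⊓ C) ⊔ E): entailed.

Yes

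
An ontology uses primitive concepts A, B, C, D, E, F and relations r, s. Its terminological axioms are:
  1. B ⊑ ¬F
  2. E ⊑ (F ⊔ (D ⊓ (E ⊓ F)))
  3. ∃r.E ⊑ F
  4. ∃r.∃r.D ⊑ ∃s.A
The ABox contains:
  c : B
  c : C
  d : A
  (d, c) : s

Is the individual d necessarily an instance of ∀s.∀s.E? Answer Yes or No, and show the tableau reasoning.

1. d : ∀s.∀s.E?  L(d) = {A} ∪ {∃s.∃s.¬E}
   open: L(d) ⊇ {A, ¬B, ¬E, ∀r.¬E, ∀r.∀r.¬D, …} (+ ∃-successors) — d ∉ ∀s.∀s.E possible
2. Hence d : ∀s.∀s.E: not entailed.

No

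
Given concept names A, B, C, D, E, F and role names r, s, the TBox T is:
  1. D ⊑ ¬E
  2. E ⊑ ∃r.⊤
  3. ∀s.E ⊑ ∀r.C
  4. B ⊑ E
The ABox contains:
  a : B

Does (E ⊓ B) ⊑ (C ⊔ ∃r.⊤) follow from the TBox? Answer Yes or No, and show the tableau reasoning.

Yes

1. (E ⊓ B) ⊑ (C ⊔ ∃r.⊤)  ⇔  ((E ⊓ B) ⊓ (¬C ⊓ ∀r.⊥)) unsat w.r.t. T
   all branches close; clash {E, ¬E} at x₀
2. Hence (E ⊓ B) ⊑ (C ⊔ ∃r.⊤): entailed.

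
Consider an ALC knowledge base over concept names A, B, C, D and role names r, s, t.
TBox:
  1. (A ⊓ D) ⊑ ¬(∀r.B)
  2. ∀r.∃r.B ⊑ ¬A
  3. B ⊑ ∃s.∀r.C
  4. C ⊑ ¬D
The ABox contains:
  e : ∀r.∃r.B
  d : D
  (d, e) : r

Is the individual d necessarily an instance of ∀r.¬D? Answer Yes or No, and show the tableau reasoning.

1. d : ∀r.¬D?  L(d) = {D} ∪ {∃r.D}
   open: L(d) ⊇ {D, ¬A, ¬B, ¬C, ∃r.D} (+ ∃-successors) — d ∉ ∀r.¬D possible
2. Hence d : ∀r.¬D: not entailed.

No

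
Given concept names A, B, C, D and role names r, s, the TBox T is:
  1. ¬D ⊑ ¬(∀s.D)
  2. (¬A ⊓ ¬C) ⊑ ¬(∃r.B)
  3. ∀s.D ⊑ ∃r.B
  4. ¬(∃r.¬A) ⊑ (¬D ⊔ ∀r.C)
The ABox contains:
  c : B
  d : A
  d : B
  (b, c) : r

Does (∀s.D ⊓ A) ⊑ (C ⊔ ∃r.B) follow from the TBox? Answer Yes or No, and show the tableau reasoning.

Yes

1. (∀s.D ⊓ A) ⊑ (C ⊔ ∃r.B)  ⇔  ((∀s.D ⊓ A) ⊓ (¬C ⊓ ∀r.¬B)) unsat w.r.t. T
   all branches close; clash {D, ¬D} at an ∃-successor
2. Hence (∀s.D ⊓ A) ⊑ (C ⊔ ∃r.B): entailed.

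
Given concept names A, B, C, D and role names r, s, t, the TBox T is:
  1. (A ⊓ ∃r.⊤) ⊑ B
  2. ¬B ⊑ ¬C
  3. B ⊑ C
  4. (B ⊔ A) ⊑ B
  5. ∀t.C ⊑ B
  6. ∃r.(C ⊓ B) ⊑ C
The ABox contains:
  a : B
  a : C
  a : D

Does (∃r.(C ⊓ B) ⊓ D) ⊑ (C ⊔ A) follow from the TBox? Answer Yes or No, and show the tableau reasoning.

Yes

1. (∃r.(C ⊓ B) ⊓ D) ⊑ (C ⊔ A)  ⇔  ((∃r.(C ⊓ B) ⊓ D) ⊓ (¬C ⊓ ¬A)) unsat w.r.t. T
   all branches close; clash {C, ¬C} at x₀
2. Hence (∃r.(C ⊓ B) ⊓ D) ⊑ (C ⊔ A): entailed.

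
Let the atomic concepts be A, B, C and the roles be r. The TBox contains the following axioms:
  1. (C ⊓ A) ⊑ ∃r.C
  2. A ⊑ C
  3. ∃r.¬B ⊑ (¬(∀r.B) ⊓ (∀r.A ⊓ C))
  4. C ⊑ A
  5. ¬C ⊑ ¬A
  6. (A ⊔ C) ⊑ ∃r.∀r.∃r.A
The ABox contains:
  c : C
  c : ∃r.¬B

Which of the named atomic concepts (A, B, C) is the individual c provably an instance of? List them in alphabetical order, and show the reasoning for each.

{A, C}

1. c : A?  L(c) = {C, ∃r.¬B} ∪ {¬A}
   clash {A, ¬A} at c — c ∈ A
2. c : B?  L(c) = {C, ∃r.¬B} ∪ {¬B}
   apply at c: ∃r.¬B⊑(¬(∀r.B) ⊓ (∀r.A ⊓ C)); C⊑A
   open: L(c) ⊇ {A, C, ¬B, ∀r.A, ∃r.C, …} (+ ∃-successors) — c ∉ B possible
3. c : C?  L(c) = {C, ∃r.¬B} ∪ {¬C}
   clash {C, ¬C} at c — c ∈ C
4. Entailed for c: {A, C}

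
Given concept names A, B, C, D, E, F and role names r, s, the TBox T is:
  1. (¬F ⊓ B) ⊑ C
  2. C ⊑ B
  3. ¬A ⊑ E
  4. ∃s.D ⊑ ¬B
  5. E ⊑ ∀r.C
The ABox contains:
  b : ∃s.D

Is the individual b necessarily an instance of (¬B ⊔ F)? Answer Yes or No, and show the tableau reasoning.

Yes

1. b : (¬B ⊔ F)?  L(b) = {∃s.D} ∪ {(B ⊓ ¬F)}
   clash {B, ¬B} at b — b ∈ (¬B ⊔ F)
2. Hence b : (¬B ⊔ F): entailed.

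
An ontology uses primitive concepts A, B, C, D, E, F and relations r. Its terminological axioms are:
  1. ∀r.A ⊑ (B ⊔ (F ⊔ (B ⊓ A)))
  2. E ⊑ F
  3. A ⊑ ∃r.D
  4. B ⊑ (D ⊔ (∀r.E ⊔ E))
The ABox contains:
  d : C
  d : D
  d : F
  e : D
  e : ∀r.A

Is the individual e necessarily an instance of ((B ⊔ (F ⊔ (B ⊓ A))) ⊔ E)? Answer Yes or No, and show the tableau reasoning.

1. e : ((B ⊔ (F ⊔ (B ⊓ A))) ⊔ E)?  L(e) = {D, ∀r.A} ∪ {((¬B ⊓ (¬F ⊓ (¬B ⊔ ¬A))) ⊓ ¬E)}
   clash {B, ¬B} at e — e ∈ ((B ⊔ (F ⊔ (B ⊓ A))) ⊔ E)
2. Hence e : ((B ⊔ (F ⊔ (B ⊓ A))) ⊔ E): entailed.

Yes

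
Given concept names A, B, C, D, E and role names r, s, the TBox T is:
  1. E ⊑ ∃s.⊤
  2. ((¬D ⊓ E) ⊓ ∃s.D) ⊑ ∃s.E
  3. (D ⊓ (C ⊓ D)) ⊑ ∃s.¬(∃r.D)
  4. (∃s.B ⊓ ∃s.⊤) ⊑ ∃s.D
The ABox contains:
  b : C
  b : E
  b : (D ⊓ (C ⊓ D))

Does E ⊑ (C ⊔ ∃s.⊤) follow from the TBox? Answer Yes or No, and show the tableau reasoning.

Yes

1. E ⊑ (C ⊔ ∃s.⊤)  ⇔  (E ⊓ (¬C ⊓ ∀s.⊥)) unsat w.r.t. T
   all branches close; clash ⊥ at an ∃-successor
2. Hence E ⊑ (C ⊔ ∃s.⊤): entailed.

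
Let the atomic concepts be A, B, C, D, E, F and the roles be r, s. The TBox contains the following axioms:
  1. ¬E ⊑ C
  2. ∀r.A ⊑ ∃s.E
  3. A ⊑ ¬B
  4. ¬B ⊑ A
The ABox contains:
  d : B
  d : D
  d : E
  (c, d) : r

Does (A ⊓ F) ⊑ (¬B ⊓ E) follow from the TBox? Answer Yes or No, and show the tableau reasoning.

No

1. (A ⊓ F) ⊑ (¬B ⊓ E)  ⇔  ((A ⊓ F) ⊓ (B ⊔ ¬E)) unsat w.r.t. T
   apply at x₀: A⊑¬B
   open: L(x₀) ⊇ {A, C, F, ¬B, ¬E, …} (+ ∃-successors)
2. Hence (A ⊓ F) ⊑ (¬B ⊓ E): not entailed.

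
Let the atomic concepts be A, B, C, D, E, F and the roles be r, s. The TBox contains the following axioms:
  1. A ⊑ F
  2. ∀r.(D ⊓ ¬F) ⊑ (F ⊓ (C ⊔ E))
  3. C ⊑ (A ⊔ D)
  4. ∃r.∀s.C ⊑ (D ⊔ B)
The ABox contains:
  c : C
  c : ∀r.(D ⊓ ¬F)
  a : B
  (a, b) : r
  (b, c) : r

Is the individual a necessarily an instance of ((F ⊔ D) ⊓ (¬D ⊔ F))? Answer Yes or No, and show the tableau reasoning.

1. a : ((F ⊔ D) ⊓ (¬D ⊔ F))?  L(a) = {B} ∪ {((¬F ⊓ ¬D) ⊔ (D ⊓ ¬F))}
   open: L(a) ⊇ {B, ¬A, ¬C, ¬D, ¬F, …} (+ ∃-successors) — a ∉ ((F ⊔ D) ⊓ (¬D ⊔ F)) possible
2. Hence a : ((F ⊔ D) ⊓ (¬D ⊔ F)): not entailed.

No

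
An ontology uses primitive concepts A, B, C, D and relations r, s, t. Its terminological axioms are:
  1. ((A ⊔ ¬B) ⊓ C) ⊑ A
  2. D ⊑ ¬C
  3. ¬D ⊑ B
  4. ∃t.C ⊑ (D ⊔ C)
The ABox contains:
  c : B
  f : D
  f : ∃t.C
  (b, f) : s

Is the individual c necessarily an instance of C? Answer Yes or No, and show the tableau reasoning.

1. c : C?  L(c) = {B} ∪ {¬C}
   open: L(c) ⊇ {B, ¬C, ∀t.¬C} — c ∉ C possible
2. Hence c : C: not entailed.

No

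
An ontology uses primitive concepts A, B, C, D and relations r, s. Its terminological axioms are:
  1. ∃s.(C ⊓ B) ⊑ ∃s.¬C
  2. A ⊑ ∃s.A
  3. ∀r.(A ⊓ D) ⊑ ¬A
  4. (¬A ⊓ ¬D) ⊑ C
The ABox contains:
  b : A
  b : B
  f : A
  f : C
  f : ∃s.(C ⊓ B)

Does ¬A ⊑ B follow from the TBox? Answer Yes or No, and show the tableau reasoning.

1. ¬A ⊑ B  ⇔  (¬A ⊓ ¬B) unsat w.r.t. T
   open: L(x₀) ⊇ {D, ¬A, ¬B, ∀s.(¬C ⊔ ¬B)}
2. Hence ¬A ⊑ B: not entailed.

No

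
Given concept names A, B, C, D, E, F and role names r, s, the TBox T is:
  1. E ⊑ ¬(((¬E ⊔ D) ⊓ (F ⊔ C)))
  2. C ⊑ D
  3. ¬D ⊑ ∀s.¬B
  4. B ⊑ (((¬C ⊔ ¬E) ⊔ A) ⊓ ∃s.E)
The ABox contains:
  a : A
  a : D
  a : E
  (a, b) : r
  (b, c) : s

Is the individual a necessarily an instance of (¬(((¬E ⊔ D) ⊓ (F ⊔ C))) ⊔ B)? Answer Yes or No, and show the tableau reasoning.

1. a : (¬(((¬E ⊔ D) ⊓ (F ⊔ C))) ⊔ B)?  L(a) = {A, D, E} ∪ {(((¬E ⊔ D) ⊓ (F ⊔ C)) ⊓ ¬B)}
   clash {C, ¬C} at a — a ∈ (¬(((¬E ⊔ D) ⊓ (F ⊔ C))) ⊔ B)
2. Hence a : (¬(((¬E ⊔ D) ⊓ (F ⊔ C))) ⊔ B): entailed.

Yes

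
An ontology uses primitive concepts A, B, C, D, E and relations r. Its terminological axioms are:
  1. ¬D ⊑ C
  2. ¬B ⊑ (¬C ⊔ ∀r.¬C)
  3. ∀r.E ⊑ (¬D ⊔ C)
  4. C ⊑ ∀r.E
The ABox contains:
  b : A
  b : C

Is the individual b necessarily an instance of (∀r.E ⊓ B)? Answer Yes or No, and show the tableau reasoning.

1. b : (∀r.E ⊓ B)?  L(b) = {A, C} ∪ {(∃r.¬E ⊔ ¬B)}
   apply at b: C⊑∀r.E
   open: L(b) ⊇ {A, C, ¬B, ∀r.E, ∀r.¬C} — b ∉ (∀r.E ⊓ B) possible
2. Hence b : (∀r.E ⊓ B): not entailed.

No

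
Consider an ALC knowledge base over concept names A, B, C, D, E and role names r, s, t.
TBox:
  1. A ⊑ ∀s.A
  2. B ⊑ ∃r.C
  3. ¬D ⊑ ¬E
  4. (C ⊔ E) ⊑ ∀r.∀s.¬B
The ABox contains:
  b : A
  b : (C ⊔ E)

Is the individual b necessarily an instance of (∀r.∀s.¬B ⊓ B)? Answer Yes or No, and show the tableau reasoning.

1. b : (∀r.∀s.¬B ⊓ B)?  L(b) = {A, (C ⊔ E)} ∪ {(∃r.∃s.B ⊔ ¬B)}
   apply at b: A⊑∀s.A; (C ⊔ E)⊑∀r.∀s.¬B
   open: L(b) ⊇ {A, C, D, ¬B, ∀r.∀s.¬B, …} — b ∉ (∀r.∀s.¬B ⊓ B) possible
2. Hence b : (∀r.∀s.¬B ⊓ B): not entailed.

No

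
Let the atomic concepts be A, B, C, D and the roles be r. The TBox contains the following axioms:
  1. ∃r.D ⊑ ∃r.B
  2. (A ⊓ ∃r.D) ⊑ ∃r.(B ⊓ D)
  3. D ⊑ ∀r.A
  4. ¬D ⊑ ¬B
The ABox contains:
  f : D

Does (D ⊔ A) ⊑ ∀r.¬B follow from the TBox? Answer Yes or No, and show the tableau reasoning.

1. (D ⊔ A) ⊑ ∀r.¬B  ⇔  ((D ⊔ A) ⊓ ∃r.B) unsat w.r.t. T
   open: L(x₀) ⊇ {D, ¬A, ∀r.A, ∃r.B} (+ ∃-successors)
2. Hence (D ⊔ A) ⊑ ∀r.¬B: not entailed.

No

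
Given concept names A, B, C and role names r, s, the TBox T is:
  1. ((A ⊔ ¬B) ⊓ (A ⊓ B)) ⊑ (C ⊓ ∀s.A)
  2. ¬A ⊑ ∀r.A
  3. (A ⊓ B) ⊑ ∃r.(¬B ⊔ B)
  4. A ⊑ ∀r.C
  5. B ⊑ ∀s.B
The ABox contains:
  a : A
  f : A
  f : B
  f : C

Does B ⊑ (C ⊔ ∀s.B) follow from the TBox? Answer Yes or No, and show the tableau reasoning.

1. B ⊑ (C ⊔ ∀s.B)  ⇔  (B ⊓ (¬C ⊓ ∃s.¬B)) unsat w.r.t. T
   all branches close; clash {C, ¬C} at x₀
2. Hence B ⊑ (C ⊔ ∀s.B): entailed.

Yes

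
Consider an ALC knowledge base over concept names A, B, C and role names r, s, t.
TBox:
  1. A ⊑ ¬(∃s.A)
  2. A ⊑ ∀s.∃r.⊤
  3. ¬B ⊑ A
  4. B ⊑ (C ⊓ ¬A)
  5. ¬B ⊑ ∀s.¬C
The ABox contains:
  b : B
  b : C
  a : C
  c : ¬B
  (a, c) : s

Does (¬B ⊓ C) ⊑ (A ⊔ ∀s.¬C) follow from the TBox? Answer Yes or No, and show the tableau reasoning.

1. (¬B ⊓ C) ⊑ (A ⊔ ∀s.¬C)  ⇔  ((¬B ⊓ C) ⊓ (¬A ⊓ ∃s.C)) unsat w.r.t. T
   all branches close; clash {A, ¬A} at x₀
2. Hence (¬B ⊓ C) ⊑ (A ⊔ ∀s.¬C): entailed.

Yes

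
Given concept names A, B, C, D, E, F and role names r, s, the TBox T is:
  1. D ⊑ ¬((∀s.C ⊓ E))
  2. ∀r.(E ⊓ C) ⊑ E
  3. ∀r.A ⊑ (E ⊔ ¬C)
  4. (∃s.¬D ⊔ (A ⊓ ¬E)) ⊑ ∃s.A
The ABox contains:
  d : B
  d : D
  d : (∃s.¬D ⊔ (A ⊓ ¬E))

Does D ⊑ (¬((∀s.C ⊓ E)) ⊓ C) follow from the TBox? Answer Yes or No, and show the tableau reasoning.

No

1. D ⊑ (¬((∀s.C ⊓ E)) ⊓ C)  ⇔  (D ⊓ ((∀s.C ⊓ E) ⊔ ¬C)) unsat w.r.t. T
   apply at x₀: D⊑¬((∀s.C ⊓ E))
   open: L(x₀) ⊇ {D, ¬A, ¬C, ∀s.D, ∃r.(¬E ⊔ ¬C), …} (+ ∃-successors)
2. Hence D ⊑ (¬((∀s.C ⊓ E)) ⊓ C): not entailed.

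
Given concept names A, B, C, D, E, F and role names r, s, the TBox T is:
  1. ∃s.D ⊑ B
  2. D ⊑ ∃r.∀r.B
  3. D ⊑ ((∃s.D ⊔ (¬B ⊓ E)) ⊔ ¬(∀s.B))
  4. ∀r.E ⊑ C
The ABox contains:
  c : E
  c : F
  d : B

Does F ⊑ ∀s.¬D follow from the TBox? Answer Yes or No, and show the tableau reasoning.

1. F ⊑ ∀s.¬D  ⇔  (F ⊓ ∃s.D) unsat w.r.t. T
   apply at x₀: ∃s.D⊑B
   open: L(x₀) ⊇ {B, F, ¬D, ∃r.¬E, ∃s.D} (+ ∃-successors)
2. Hence F ⊑ ∀s.¬D: not entailed.

No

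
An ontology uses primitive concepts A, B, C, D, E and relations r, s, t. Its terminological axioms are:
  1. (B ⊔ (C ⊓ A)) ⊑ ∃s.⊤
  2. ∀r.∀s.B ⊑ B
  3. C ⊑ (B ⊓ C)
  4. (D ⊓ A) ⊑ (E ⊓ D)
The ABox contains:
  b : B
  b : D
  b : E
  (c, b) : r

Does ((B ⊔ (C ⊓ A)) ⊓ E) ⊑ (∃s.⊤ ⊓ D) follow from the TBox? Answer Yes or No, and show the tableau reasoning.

1. ((B ⊔ (C ⊓ A)) ⊓ E) ⊑ (∃s.⊤ ⊓ D)  ⇔  (((B ⊔ (C ⊓ A)) ⊓ E) ⊓ (∀s.⊥ ⊔ ¬D)) unsat w.r.t. T
   apply at x₀: (B ⊔ (C ⊓ A))⊑∃s.⊤
   open: L(x₀) ⊇ {B, E, ¬C, ¬D, ∃s.⊤} (+ ∃-successors)
2. Hence ((B ⊔ (C ⊓ A)) ⊓ E) ⊑ (∃s.⊤ ⊓ D): not entailed.

No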